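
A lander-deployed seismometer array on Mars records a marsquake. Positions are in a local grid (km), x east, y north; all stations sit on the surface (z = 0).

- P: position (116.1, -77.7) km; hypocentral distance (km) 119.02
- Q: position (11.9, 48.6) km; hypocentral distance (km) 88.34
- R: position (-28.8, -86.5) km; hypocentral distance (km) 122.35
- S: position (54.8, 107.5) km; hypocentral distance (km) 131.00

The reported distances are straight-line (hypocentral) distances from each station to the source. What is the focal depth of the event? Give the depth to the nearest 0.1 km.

depth ≈ 61.2 km

Each station gives a sphere (x−x_i)² + (y−y_i)² + z² = d_i² (stations at z=0).
Subtracting the P sphere from Q and R: z² cancels, leaving linear equations in x and y:
-208.4 x + 252.6 y = -10651.13
-289.8 x − 17.6 y = -12008.57
Solving: x ≈ 41.899, y ≈ -7.599 km (keep extra digits for the depth step; rounded: 41.9, -7.6).
Then from the P sphere: z² = 119.02² − (x − 116.1)² − (y + 77.7)² with x = 41.899, y = -7.599, so z ≈ 61.203 ≈ 61.2 km.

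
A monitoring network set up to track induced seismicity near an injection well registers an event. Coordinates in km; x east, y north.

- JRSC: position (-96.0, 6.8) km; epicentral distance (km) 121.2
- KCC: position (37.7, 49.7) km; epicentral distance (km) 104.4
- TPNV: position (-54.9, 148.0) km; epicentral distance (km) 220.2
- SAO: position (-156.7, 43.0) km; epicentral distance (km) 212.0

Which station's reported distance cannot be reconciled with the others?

Solve using three stations at a time. Using KCC, TPNV, SAO (subtract circle equations pairwise → linear system) gives (x, y) ≈ (31.5, -54.5).
Distances from that point to each station vs reported:
  JRSC: calculated 141.5 vs reported 121.2 → residual 20.3 km
  KCC: calculated 104.4 vs reported 104.4 → residual 0.0 km
  TPNV: calculated 220.2 vs reported 220.2 → residual 0.0 km
  SAO: calculated 212.0 vs reported 212.0 → residual 0.0 km
KCC, TPNV, SAO are mutually consistent (residuals ≈ 0); JRSC is off by 20.3 km.

JRSC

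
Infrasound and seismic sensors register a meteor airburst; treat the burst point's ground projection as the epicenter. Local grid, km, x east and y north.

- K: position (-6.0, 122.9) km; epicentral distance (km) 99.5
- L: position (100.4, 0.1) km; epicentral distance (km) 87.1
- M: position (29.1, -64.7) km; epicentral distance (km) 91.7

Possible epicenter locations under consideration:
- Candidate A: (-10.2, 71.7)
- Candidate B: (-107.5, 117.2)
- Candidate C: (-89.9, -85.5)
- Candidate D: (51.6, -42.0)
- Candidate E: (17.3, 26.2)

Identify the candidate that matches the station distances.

Candidate E

For each candidate, compare |candidate − station| to the reported distance:
Candidate A: residuals K 48.1, L 44.7, M 50.2 → max 50.2 km
Candidate B: residuals K 2.2, L 151.5, M 135.8 → max 151.5 km
Candidate C: residuals K 125.2, L 121.6, M 29.1 → max 125.2 km
Candidate D: residuals K 75.2, L 22.6, M 59.7 → max 75.2 km
Candidate E: residuals K 0.0, L 0.0, M 0.0 → max 0.0 km
Only Candidate E has all residuals ≈ 0.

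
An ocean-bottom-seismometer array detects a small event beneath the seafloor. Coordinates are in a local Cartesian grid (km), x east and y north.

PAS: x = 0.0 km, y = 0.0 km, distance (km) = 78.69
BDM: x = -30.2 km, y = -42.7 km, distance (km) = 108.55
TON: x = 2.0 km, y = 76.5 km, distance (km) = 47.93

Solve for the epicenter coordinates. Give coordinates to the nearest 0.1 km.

Circle about each station: x² + y² = 78.69²; (x + 30.2)² + (y + 42.7)² = 108.55²; (x − 2.0)² + (y − 76.5)² = 47.93².
Subtracting pairs of circle equations eliminates x²+y² and gives linear equations (the radical axes):
-60.4 x − 85.4 y = -2855.66
4.0 x + 153.0 y = 9751.08
Solving the 2×2 system: x ≈ -44.5, y ≈ 64.9 km.

-44.5 km east, 64.9 km north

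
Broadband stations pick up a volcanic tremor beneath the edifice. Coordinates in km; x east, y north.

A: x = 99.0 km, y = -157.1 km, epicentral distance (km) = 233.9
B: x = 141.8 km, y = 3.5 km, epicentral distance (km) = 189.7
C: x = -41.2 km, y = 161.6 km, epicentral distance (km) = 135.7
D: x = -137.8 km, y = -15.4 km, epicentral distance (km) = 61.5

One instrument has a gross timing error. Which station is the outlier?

D

Solve using three stations at a time. Using A, B, C (subtract circle equations pairwise → linear system) gives (x, y) ≈ (-46.6, 26.0).
Distances from that point to each station vs reported:
  A: calculated 233.9 vs reported 233.9 → residual 0.0 km
  B: calculated 189.7 vs reported 189.7 → residual 0.0 km
  C: calculated 135.7 vs reported 135.7 → residual 0.0 km
  D: calculated 100.2 vs reported 61.5 → residual 38.7 km
A, B, C are mutually consistent (residuals ≈ 0); D is off by 38.7 km.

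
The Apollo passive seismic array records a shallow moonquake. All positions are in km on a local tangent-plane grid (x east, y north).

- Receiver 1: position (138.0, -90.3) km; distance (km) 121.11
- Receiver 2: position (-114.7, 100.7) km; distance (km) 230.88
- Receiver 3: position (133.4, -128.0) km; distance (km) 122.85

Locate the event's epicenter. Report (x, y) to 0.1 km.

x ≈ 16.9 km, y ≈ -89.0 km

Circle about each station: (x − 138.0)² + (y + 90.3)² = 121.11²; (x + 114.7)² + (y − 100.7)² = 230.88²; (x − 133.4)² + (y + 128.0)² = 122.85².
Subtracting the Receiver 1 equation from the Receiver 2 and Receiver 3 equations removes the quadratic terms:
-505.4 x + 382.0 y = -42539.45
-9.2 x − 75.4 y = 6556.98
Solving the 2×2 system: x ≈ 16.9, y ≈ -89.0 km.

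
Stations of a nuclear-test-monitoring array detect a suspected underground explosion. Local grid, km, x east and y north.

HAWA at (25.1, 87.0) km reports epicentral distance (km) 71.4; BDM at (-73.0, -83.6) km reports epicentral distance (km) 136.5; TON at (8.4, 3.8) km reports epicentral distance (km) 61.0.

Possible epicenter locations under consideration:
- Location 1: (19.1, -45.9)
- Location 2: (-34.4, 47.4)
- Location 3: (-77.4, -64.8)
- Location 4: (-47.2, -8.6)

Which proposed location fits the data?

Location 2

For each candidate, compare |candidate − station| to the reported distance:
Location 1: residuals HAWA 61.6, BDM 37.0, TON 10.2 → max 61.6 km
Location 2: residuals HAWA 0.1, BDM 0.1, TON 0.1 → max 0.1 km
Location 3: residuals HAWA 111.8, BDM 117.2, TON 48.9 → max 117.2 km
Location 4: residuals HAWA 48.5, BDM 57.2, TON 4.0 → max 57.2 km
Only Location 2 has all residuals ≈ 0.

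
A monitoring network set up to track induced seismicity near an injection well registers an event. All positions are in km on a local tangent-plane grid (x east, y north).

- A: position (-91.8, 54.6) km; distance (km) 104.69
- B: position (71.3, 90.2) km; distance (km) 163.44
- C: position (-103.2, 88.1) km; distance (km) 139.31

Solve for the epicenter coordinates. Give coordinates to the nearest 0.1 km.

Circle about each station: (x + 91.8)² + (y − 54.6)² = 104.69²; (x − 71.3)² + (y − 90.2)² = 163.44²; (x + 103.2)² + (y − 88.1)² = 139.31².
Subtracting pairs of circle equations eliminates x²+y² and gives linear equations (the radical axes):
326.2 x + 71.2 y = -13941.31
-22.8 x + 67.0 y = -1443.83
Solving the 2×2 system: x ≈ -35.4, y ≈ -33.6 km.
Check against A (with the unrounded x, y): √((x + 91.8)²+(y − 54.6)²) = 104.69 ≈ 104.69 km. ✓

-35.4 km east, -33.6 km north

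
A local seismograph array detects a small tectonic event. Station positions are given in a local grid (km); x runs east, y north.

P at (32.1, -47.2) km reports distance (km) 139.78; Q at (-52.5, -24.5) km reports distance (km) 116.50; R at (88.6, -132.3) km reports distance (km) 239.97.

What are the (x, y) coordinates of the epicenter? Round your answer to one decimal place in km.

x ≈ -13.0 km, y ≈ 85.1 km

Circle about each station: (x − 32.1)² + (y + 47.2)² = 139.78²; (x + 52.5)² + (y + 24.5)² = 116.50²; (x − 88.6)² + (y + 132.3)² = 239.97².
Subtracting pairs of circle equations eliminates x²+y² and gives linear equations (the radical axes):
-169.2 x + 45.4 y = 6064.45
113.0 x − 170.2 y = -15952.15
Solving the 2×2 system: x ≈ -13.0, y ≈ 85.1 km.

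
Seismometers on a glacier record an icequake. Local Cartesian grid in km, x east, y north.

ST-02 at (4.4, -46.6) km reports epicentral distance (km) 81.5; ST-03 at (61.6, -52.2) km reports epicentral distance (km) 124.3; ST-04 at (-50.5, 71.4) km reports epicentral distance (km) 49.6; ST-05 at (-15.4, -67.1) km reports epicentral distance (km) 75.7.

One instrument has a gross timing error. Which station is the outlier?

ST-05

Solve using three stations at a time. Using ST-02, ST-03, ST-04 (subtract circle equations pairwise → linear system) gives (x, y) ≈ (-36.8, 23.7).
Distances from that point to each station vs reported:
  ST-02: calculated 81.5 vs reported 81.5 → residual 0.0 km
  ST-03: calculated 124.3 vs reported 124.3 → residual 0.0 km
  ST-04: calculated 49.6 vs reported 49.6 → residual 0.0 km
  ST-05: calculated 93.3 vs reported 75.7 → residual 17.6 km
ST-02, ST-03, ST-04 are mutually consistent (residuals ≈ 0); ST-05 is off by 17.6 km.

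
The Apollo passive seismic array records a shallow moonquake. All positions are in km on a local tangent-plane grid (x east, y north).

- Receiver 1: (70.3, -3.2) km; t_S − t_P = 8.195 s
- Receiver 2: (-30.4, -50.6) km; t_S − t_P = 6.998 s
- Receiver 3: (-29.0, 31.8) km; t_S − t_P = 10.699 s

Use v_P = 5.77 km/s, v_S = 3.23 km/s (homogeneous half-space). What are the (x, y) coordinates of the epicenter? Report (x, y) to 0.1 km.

Distance from S−P lag: d = Δt · v_P v_S / (v_P − v_S) = Δt · (5.77·3.23)/(5.77−3.23) ≈ 7.3374·Δt.
So d_Receiver 1 = 60.13, d_Receiver 2 = 51.35, d_Receiver 3 = 78.50 km.
Circle about each station: (x − 70.3)² + (y + 3.2)² = 60.13²; (x + 30.4)² + (y + 50.6)² = 51.35²; (x + 29.0)² + (y − 31.8)² = 78.50².
Subtracting the Receiver 1 equation from the Receiver 2 and Receiver 3 equations removes the quadratic terms:
-201.4 x − 94.8 y = -489.02
-198.6 x + 70.0 y = -5646.72
Solving the 2×2 system: x ≈ 17.3, y ≈ -31.6 km.

x ≈ 17.3 km, y ≈ -31.6 km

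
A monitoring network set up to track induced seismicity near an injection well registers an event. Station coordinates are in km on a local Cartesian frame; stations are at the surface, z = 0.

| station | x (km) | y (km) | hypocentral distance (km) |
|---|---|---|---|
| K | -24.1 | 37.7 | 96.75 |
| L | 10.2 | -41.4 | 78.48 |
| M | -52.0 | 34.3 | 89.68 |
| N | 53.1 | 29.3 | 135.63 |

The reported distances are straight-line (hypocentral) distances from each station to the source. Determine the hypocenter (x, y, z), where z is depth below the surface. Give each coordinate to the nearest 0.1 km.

x ≈ -52.2 km, y ≈ -41.7 km, depth ≈ 47.6 km

Each station gives a sphere (x−x_i)² + (y−y_i)² + z² = d_i² (stations at z=0).
Subtracting the K sphere from L and M: z² cancels, leaving linear equations in x and y:
68.6 x − 158.2 y = 3017.35
-55.8 x − 6.8 y = 3196.45
Solving: x ≈ -52.201, y ≈ -41.709 km (keep extra digits for the depth step; rounded: -52.2, -41.7).
Then from the K sphere: z² = 96.75² − (x + 24.1)² − (y − 37.7)² with x = -52.201, y = -41.709, so z ≈ 47.593 ≈ 47.6 km.
Check against N (with the unrounded solution): distance 135.63 ≈ 135.63 km. ✓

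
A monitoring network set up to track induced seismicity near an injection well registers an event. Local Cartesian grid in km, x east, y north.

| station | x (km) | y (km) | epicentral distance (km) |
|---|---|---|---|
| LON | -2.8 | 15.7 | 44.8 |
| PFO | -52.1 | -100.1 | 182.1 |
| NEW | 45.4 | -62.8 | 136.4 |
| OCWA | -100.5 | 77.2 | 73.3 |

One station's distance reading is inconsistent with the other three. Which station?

Solve using three stations at a time. Using LON, NEW, OCWA (subtract circle equations pairwise → linear system) gives (x, y) ≈ (-32.9, 48.9).
Distances from that point to each station vs reported:
  LON: calculated 44.8 vs reported 44.8 → residual 0.0 km
  PFO: calculated 150.2 vs reported 182.1 → residual 31.9 km
  NEW: calculated 136.4 vs reported 136.4 → residual 0.0 km
  OCWA: calculated 73.3 vs reported 73.3 → residual 0.0 km
LON, NEW, OCWA are mutually consistent (residuals ≈ 0); PFO is off by 31.9 km.

PFO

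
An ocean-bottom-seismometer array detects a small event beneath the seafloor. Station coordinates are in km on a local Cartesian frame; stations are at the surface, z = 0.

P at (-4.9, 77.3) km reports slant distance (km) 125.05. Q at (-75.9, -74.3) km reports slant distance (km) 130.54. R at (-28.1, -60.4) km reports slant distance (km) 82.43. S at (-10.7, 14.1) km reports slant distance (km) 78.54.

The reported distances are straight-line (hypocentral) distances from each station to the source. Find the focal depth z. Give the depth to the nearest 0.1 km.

Each station gives a sphere (x−x_i)² + (y−y_i)² + z² = d_i² (stations at z=0).
Subtracting the P sphere from Q and R: z² cancels, leaving linear equations in x and y:
-142.0 x − 303.2 y = 3878.81
-46.4 x − 275.4 y = 7281.27
Solving: x ≈ 45.508, y ≈ -34.106 km (keep extra digits for the depth step; rounded: 45.5, -34.1).
Then from the P sphere: z² = 125.05² − (x + 4.9)² − (y − 77.3)² with x = 45.508, y = -34.106, so z ≈ 26.177 ≈ 26.2 km.

z ≈ 26.2 km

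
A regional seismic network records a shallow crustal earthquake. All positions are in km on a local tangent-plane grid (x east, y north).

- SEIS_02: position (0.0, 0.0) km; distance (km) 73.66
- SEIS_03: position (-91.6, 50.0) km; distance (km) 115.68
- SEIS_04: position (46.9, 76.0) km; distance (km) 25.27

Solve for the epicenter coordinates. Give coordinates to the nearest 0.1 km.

Circle about each station: x² + y² = 73.66²; (x + 91.6)² + (y − 50.0)² = 115.68²; (x − 46.9)² + (y − 76.0)² = 25.27².
Subtracting pairs of circle equations eliminates x²+y² and gives linear equations (the radical axes):
-183.2 x + 100.0 y = 2934.49
93.8 x + 152.0 y = 12762.83
Solving the 2×2 system: x ≈ 22.3, y ≈ 70.2 km.

(22.3, 70.2)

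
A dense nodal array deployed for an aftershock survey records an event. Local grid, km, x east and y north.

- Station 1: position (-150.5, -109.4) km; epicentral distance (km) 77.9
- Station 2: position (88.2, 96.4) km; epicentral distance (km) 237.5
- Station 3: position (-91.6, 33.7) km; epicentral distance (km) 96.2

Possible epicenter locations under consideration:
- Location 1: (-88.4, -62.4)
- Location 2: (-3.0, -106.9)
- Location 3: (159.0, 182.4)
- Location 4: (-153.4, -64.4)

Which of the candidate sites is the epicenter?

Location 1

For each candidate, compare |candidate − station| to the reported distance:
Location 1: residuals Station 1 0.0, Station 2 0.0, Station 3 0.0 → max 0.0 km
Location 2: residuals Station 1 69.6, Station 2 14.7, Station 3 70.0 → max 70.0 km
Location 3: residuals Station 1 347.5, Station 2 126.1, Station 3 195.2 → max 347.5 km
Location 4: residuals Station 1 32.8, Station 2 52.7, Station 3 19.7 → max 52.7 km
Only Location 1 has all residuals ≈ 0.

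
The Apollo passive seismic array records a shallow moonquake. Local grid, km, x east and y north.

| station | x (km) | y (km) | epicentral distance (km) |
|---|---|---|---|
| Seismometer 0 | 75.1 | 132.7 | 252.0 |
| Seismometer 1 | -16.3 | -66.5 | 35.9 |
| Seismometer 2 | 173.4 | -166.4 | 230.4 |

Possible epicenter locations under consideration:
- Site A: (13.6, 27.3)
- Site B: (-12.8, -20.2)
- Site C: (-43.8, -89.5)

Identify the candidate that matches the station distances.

Site C

For each candidate, compare |candidate − station| to the reported distance:
Site A: residuals Seismometer 0 130.0, Seismometer 1 62.6, Seismometer 2 20.7 → max 130.0 km
Site B: residuals Seismometer 0 75.6, Seismometer 1 10.5, Seismometer 2 6.3 → max 75.6 km
Site C: residuals Seismometer 0 0.0, Seismometer 1 0.0, Seismometer 2 0.0 → max 0.0 km
Only Site C has all residuals ≈ 0.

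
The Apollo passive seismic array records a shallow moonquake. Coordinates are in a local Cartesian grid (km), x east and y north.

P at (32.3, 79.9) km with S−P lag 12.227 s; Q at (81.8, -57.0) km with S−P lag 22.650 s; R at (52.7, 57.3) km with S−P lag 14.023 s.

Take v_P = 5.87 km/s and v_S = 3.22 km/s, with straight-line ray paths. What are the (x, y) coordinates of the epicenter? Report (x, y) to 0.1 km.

Distance from S−P lag: d = Δt · v_P v_S / (v_P − v_S) = Δt · (5.87·3.22)/(5.87−3.22) ≈ 7.1326·Δt.
So d_P = 87.21, d_Q = 161.55, d_R = 100.02 km.
Circle about each station: (x − 32.3)² + (y − 79.9)² = 87.21²; (x − 81.8)² + (y + 57.0)² = 161.55²; (x − 52.7)² + (y − 57.3)² = 100.02².
Subtracting pairs of circle equations eliminates x²+y² and gives linear equations (the radical axes):
99.0 x − 273.8 y = -15979.88
40.8 x − 45.2 y = -3765.14
Solving the 2×2 system: x ≈ -46.1, y ≈ 41.7 km.

-46.1 km east, 41.7 km north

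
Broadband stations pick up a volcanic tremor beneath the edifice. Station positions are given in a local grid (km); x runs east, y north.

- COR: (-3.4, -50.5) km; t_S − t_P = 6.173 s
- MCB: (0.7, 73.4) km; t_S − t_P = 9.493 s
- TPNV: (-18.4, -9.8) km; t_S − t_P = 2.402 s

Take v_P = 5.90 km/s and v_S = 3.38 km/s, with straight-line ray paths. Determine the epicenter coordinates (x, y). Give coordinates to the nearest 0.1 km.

Distance from S−P lag: d = Δt · v_P v_S / (v_P − v_S) = Δt · (5.90·3.38)/(5.90−3.38) ≈ 7.9135·Δt.
So d_COR = 48.85, d_MCB = 75.12, d_TPNV = 19.01 km.
Circle about each station: (x + 3.4)² + (y + 50.5)² = 48.85²; (x − 0.7)² + (y − 73.4)² = 75.12²; (x + 18.4)² + (y + 9.8)² = 19.01².
Subtracting pairs of circle equations eliminates x²+y² and gives linear equations (the radical axes):
8.2 x + 247.8 y = -430.45
-30.0 x + 81.4 y = -102.27
Solving the 2×2 system: x ≈ -1.2, y ≈ -1.7 km.
Check against COR (with the unrounded x, y): √((x + 3.4)²+(y + 50.5)²) = 48.85 ≈ 48.85 km. ✓

(-1.2, -1.7)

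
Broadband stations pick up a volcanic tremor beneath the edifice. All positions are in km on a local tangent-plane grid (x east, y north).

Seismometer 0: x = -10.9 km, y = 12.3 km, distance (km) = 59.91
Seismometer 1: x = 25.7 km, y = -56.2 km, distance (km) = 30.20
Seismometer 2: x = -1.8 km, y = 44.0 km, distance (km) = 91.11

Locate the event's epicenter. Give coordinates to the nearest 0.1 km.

Circle about each station: (x + 10.9)² + (y − 12.3)² = 59.91²; (x − 25.7)² + (y + 56.2)² = 30.20²; (x + 1.8)² + (y − 44.0)² = 91.11².
Subtracting pairs of circle equations eliminates x²+y² and gives linear equations (the radical axes):
73.2 x − 137.0 y = 6226.00
18.2 x + 63.4 y = -3042.68
Solving the 2×2 system: x ≈ -3.1, y ≈ -47.1 km.

(-3.1, -47.1)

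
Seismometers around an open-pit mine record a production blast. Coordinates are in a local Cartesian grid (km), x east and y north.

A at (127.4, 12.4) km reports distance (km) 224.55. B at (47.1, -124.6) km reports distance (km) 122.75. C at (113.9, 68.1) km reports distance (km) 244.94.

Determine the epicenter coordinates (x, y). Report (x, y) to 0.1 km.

(-71.3, -92.2)

Circle about each station: (x − 127.4)² + (y − 12.4)² = 224.55²; (x − 47.1)² + (y + 124.6)² = 122.75²; (x − 113.9)² + (y − 68.1)² = 244.94².
Subtracting pairs of circle equations eliminates x²+y² and gives linear equations (the radical axes):
-160.6 x − 274.0 y = 36714.19
-27.0 x + 111.4 y = -8346.60
Solving the 2×2 system: x ≈ -71.3, y ≈ -92.2 km.
Check against A (with the unrounded x, y): √((x − 127.4)²+(y − 12.4)²) = 224.55 ≈ 224.55 km. ✓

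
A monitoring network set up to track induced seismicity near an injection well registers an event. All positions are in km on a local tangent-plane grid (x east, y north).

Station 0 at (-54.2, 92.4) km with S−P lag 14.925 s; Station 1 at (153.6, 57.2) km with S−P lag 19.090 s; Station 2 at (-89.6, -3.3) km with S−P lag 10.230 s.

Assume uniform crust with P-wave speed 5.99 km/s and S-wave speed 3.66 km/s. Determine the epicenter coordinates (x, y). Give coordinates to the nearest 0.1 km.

0.6 km east, -36.9 km north

Distance from S−P lag: d = Δt · v_P v_S / (v_P − v_S) = Δt · (5.99·3.66)/(5.99−3.66) ≈ 9.4092·Δt.
So d_Station 0 = 140.43, d_Station 1 = 179.62, d_Station 2 = 96.26 km.
Circle about each station: (x + 54.2)² + (y − 92.4)² = 140.43²; (x − 153.6)² + (y − 57.2)² = 179.62²; (x + 89.6)² + (y + 3.3)² = 96.26².
Subtracting the Station 0 equation from the Station 1 and Station 2 equations removes the quadratic terms:
415.6 x − 70.4 y = 2846.64
-70.8 x − 191.4 y = 7018.25
Solving the 2×2 system: x ≈ 0.6, y ≈ -36.9 km.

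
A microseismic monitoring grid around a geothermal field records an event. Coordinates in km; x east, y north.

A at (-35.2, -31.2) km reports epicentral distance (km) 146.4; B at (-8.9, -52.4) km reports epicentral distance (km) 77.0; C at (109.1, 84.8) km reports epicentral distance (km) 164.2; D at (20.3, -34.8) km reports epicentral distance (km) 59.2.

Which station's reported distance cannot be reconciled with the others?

A

Solve using three stations at a time. Using B, C, D (subtract circle equations pairwise → linear system) gives (x, y) ≈ (65.2, -73.4).
Distances from that point to each station vs reported:
  A: calculated 108.9 vs reported 146.4 → residual 37.5 km
  B: calculated 77.0 vs reported 77.0 → residual 0.0 km
  C: calculated 164.2 vs reported 164.2 → residual 0.0 km
  D: calculated 59.2 vs reported 59.2 → residual 0.0 km
B, C, D are mutually consistent (residuals ≈ 0); A is off by 37.5 km.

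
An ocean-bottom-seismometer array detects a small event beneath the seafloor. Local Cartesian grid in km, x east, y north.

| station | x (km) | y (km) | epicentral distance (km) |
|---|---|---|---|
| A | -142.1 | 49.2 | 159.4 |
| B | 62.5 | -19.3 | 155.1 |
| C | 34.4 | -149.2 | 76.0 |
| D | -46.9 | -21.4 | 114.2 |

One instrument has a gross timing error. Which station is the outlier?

Solve using three stations at a time. Using B, C, D (subtract circle equations pairwise → linear system) gives (x, y) ≈ (-40.3, -135.4).
Distances from that point to each station vs reported:
  A: calculated 210.8 vs reported 159.4 → residual 51.4 km
  B: calculated 155.1 vs reported 155.1 → residual 0.0 km
  C: calculated 76.0 vs reported 76.0 → residual 0.0 km
  D: calculated 114.2 vs reported 114.2 → residual 0.0 km
B, C, D are mutually consistent (residuals ≈ 0); A is off by 51.4 km.

A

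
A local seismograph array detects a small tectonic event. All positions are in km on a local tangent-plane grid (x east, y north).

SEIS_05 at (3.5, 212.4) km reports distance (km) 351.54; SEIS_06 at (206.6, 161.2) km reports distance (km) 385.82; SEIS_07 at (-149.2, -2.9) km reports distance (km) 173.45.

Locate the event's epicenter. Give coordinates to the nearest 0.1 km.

Circle about each station: (x − 3.5)² + (y − 212.4)² = 351.54²; (x − 206.6)² + (y − 161.2)² = 385.82²; (x + 149.2)² + (y + 2.9)² = 173.45².
Subtracting pairs of circle equations eliminates x²+y² and gives linear equations (the radical axes):
406.2 x − 102.4 y = -1733.71
-305.4 x − 430.6 y = 70638.51
Solving the 2×2 system: x ≈ -38.7, y ≈ -136.6 km.
Check against SEIS_05 (with the unrounded x, y): √((x − 3.5)²+(y − 212.4)²) = 351.54 ≈ 351.54 km. ✓

x ≈ -38.7 km, y ≈ -136.6 km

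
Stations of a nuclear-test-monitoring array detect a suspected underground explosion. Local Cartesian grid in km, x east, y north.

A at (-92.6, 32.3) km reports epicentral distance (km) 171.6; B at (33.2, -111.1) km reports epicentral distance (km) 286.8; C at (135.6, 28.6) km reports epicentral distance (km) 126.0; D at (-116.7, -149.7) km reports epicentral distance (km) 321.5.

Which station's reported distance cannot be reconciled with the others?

Solve using three stations at a time. Using A, C, D (subtract circle equations pairwise → linear system) gives (x, y) ≈ (52.7, 123.5).
Distances from that point to each station vs reported:
  A: calculated 171.6 vs reported 171.6 → residual 0.0 km
  B: calculated 235.4 vs reported 286.8 → residual 51.4 km
  C: calculated 126.0 vs reported 126.0 → residual 0.0 km
  D: calculated 321.5 vs reported 321.5 → residual 0.0 km
A, C, D are mutually consistent (residuals ≈ 0); B is off by 51.4 km.

B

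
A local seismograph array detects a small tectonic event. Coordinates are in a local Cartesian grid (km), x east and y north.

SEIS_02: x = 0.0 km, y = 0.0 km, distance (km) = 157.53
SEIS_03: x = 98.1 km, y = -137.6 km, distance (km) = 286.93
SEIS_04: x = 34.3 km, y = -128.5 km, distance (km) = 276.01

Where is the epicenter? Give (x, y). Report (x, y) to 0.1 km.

(57.9, 146.5)

Circle about each station: x² + y² = 157.53²; (x − 98.1)² + (y + 137.6)² = 286.93²; (x − 34.3)² + (y + 128.5)² = 276.01².
Subtracting the SEIS_02 equation from the SEIS_03 and SEIS_04 equations removes the quadratic terms:
196.2 x − 275.2 y = -28955.75
68.6 x − 257.0 y = -33677.08
Solving the 2×2 system: x ≈ 57.9, y ≈ 146.5 km.
Check against SEIS_02 (with the unrounded x, y): √(x²+y²) = 157.52 ≈ 157.53 km. ✓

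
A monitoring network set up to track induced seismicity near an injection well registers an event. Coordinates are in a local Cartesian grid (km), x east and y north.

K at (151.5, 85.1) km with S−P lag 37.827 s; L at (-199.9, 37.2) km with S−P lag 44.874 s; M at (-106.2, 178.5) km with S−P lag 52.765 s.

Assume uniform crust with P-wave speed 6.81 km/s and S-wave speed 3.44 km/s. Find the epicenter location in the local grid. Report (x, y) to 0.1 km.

Distance from S−P lag: d = Δt · v_P v_S / (v_P − v_S) = Δt · (6.81·3.44)/(6.81−3.44) ≈ 6.9515·Δt.
So d_K = 262.95, d_L = 311.94, d_M = 366.79 km.
Circle about each station: (x − 151.5)² + (y − 85.1)² = 262.95²; (x + 199.9)² + (y − 37.2)² = 311.94²; (x + 106.2)² + (y − 178.5)² = 366.79².
Subtracting pairs of circle equations eliminates x²+y² and gives linear equations (the radical axes):
-702.8 x − 95.8 y = -17014.27
-515.4 x + 186.8 y = -52445.77
Solving the 2×2 system: x ≈ 45.4, y ≈ -155.5 km.

x ≈ 45.4 km, y ≈ -155.5 km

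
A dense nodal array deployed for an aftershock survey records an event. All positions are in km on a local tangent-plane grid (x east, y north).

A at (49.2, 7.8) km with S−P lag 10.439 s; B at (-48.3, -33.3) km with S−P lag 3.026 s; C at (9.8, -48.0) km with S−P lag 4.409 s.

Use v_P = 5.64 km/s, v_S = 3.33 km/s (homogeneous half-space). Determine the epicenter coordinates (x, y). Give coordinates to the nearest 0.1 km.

Distance from S−P lag: d = Δt · v_P v_S / (v_P − v_S) = Δt · (5.64·3.33)/(5.64−3.33) ≈ 8.1304·Δt.
So d_A = 84.87, d_B = 24.60, d_C = 35.85 km.
Circle about each station: (x − 49.2)² + (y − 7.8)² = 84.87²; (x + 48.3)² + (y + 33.3)² = 24.60²; (x − 9.8)² + (y + 48.0)² = 35.85².
Subtracting pairs of circle equations eliminates x²+y² and gives linear equations (the radical axes):
-195.0 x − 82.2 y = 7558.06
-78.8 x − 111.6 y = 5836.25
Solving the 2×2 system: x ≈ -23.8, y ≈ -35.5 km.

x ≈ -23.8 km, y ≈ -35.5 km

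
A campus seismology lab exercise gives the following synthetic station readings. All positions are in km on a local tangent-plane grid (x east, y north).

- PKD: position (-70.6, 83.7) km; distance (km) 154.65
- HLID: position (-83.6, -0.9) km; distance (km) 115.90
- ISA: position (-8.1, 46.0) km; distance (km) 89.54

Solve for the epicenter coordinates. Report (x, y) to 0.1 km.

x ≈ 26.7 km, y ≈ -36.5 km

Circle about each station: (x + 70.6)² + (y − 83.7)² = 154.65²; (x + 83.6)² + (y + 0.9)² = 115.90²; (x + 8.1)² + (y − 46.0)² = 89.54².
Subtracting pairs of circle equations eliminates x²+y² and gives linear equations (the radical axes):
-26.0 x − 169.2 y = 5483.53
125.0 x − 75.4 y = 6090.77
Solving the 2×2 system: x ≈ 26.7, y ≈ -36.5 km.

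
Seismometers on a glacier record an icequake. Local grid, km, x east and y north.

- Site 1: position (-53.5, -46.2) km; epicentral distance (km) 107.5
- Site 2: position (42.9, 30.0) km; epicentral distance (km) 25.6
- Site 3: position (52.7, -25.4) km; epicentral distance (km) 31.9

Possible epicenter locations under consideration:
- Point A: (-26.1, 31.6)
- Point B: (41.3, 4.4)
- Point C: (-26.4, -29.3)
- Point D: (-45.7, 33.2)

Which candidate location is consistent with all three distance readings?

For each candidate, compare |candidate − station| to the reported distance:
Point A: residuals Site 1 25.0, Site 2 43.4, Site 3 65.4 → max 65.4 km
Point B: residuals Site 1 0.0, Site 2 0.0, Site 3 0.0 → max 0.0 km
Point C: residuals Site 1 75.6, Site 2 65.6, Site 3 47.3 → max 75.6 km
Point D: residuals Site 1 27.7, Site 2 63.1, Site 3 82.6 → max 82.6 km
Only Point B has all residuals ≈ 0.

Point B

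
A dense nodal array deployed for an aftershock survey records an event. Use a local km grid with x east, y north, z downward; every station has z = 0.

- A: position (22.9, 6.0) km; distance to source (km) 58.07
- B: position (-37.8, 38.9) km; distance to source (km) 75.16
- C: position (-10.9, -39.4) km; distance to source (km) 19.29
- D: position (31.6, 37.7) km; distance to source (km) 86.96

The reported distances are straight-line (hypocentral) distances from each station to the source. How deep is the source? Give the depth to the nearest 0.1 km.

Each station gives a sphere (x−x_i)² + (y−y_i)² + z² = d_i² (stations at z=0).
Subtracting the A sphere from B and C: z² cancels, leaving linear equations in x and y:
-121.4 x + 65.8 y = 104.74
-67.6 x − 90.8 y = 4110.78
Solving: x ≈ -18.098, y ≈ -31.799 km (keep extra digits for the depth step; rounded: -18.1, -31.8).
Then from the A sphere: z² = 58.07² − (x − 22.9)² − (y − 6.0)² with x = -18.098, y = -31.799, so z ≈ 16.203 ≈ 16.2 km.

depth ≈ 16.2 km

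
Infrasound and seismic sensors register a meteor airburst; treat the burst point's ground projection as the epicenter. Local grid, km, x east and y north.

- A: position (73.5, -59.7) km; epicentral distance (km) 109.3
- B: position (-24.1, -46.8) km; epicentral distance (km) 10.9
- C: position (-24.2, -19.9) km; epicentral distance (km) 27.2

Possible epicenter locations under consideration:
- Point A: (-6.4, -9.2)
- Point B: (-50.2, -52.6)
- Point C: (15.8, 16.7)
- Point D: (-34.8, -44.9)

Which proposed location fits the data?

For each candidate, compare |candidate − station| to the reported distance:
Point A: residuals A 14.8, B 30.7, C 6.4 → max 30.7 km
Point B: residuals A 14.6, B 15.8, C 14.6 → max 15.8 km
Point C: residuals A 13.6, B 64.1, C 27.0 → max 64.1 km
Point D: residuals A 0.0, B 0.0, C 0.0 → max 0.0 km
Only Point D has all residuals ≈ 0.

Point D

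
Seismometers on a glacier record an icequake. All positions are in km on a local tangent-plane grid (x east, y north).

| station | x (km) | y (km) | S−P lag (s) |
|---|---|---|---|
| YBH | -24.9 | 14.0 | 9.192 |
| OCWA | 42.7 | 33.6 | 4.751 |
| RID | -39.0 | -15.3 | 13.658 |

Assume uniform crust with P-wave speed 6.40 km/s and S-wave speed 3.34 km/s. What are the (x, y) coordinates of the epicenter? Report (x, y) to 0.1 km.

21.1 km east, 58.8 km north

Distance from S−P lag: d = Δt · v_P v_S / (v_P − v_S) = Δt · (6.40·3.34)/(6.40−3.34) ≈ 6.9856·Δt.
So d_YBH = 64.21, d_OCWA = 33.19, d_RID = 95.41 km.
Circle about each station: (x + 24.9)² + (y − 14.0)² = 64.21²; (x − 42.7)² + (y − 33.6)² = 33.19²; (x + 39.0)² + (y + 15.3)² = 95.41².
Subtracting the YBH equation from the OCWA and RID equations removes the quadratic terms:
135.2 x + 39.2 y = 5157.59
-28.2 x − 58.6 y = -4041.06
Solving the 2×2 system: x ≈ 21.1, y ≈ 58.8 km.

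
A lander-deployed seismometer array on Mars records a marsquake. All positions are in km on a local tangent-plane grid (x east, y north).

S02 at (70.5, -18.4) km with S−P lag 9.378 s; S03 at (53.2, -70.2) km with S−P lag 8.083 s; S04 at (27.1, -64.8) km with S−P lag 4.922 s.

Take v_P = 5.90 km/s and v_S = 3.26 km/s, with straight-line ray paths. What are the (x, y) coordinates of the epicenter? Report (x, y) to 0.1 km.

4.7 km east, -36.8 km north

Distance from S−P lag: d = Δt · v_P v_S / (v_P − v_S) = Δt · (5.90·3.26)/(5.90−3.26) ≈ 7.2856·Δt.
So d_S02 = 68.32, d_S03 = 58.89, d_S04 = 35.86 km.
Circle about each station: (x − 70.5)² + (y + 18.4)² = 68.32²; (x − 53.2)² + (y + 70.2)² = 58.89²; (x − 27.1)² + (y + 64.8)² = 35.86².
Subtracting the S02 equation from the S03 and S04 equations removes the quadratic terms:
-34.6 x − 103.6 y = 3649.06
-86.8 x − 92.8 y = 3006.32
Solving the 2×2 system: x ≈ 4.7, y ≈ -36.8 km.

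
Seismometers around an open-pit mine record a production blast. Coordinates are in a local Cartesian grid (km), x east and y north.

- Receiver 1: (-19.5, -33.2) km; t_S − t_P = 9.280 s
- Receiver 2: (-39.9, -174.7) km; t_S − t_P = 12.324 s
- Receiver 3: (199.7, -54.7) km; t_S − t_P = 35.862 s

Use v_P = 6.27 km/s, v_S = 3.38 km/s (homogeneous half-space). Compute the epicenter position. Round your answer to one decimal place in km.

Distance from S−P lag: d = Δt · v_P v_S / (v_P − v_S) = Δt · (6.27·3.38)/(6.27−3.38) ≈ 7.3331·Δt.
So d_Receiver 1 = 68.05, d_Receiver 2 = 90.37, d_Receiver 3 = 262.98 km.
Circle about each station: (x + 19.5)² + (y + 33.2)² = 68.05²; (x + 39.9)² + (y + 174.7)² = 90.37²; (x − 199.7)² + (y + 54.7)² = 262.98².
Subtracting the Receiver 1 equation from the Receiver 2 and Receiver 3 equations removes the quadratic terms:
-40.8 x − 283.0 y = 27093.68
438.4 x − 43.0 y = -23137.99
Solving the 2×2 system: x ≈ -61.3, y ≈ -86.9 km.

-61.3 km east, -86.9 km north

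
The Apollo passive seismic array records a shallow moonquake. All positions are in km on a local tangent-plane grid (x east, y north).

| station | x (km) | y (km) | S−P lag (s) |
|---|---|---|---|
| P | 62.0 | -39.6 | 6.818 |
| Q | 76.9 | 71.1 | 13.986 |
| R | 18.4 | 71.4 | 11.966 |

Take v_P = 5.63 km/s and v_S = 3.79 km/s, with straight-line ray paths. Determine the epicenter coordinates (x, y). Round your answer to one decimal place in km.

-13.3 km east, -63.7 km north

Distance from S−P lag: d = Δt · v_P v_S / (v_P − v_S) = Δt · (5.63·3.79)/(5.63−3.79) ≈ 11.5966·Δt.
So d_P = 79.07, d_Q = 162.19, d_R = 138.76 km.
Circle about each station: (x − 62.0)² + (y + 39.6)² = 79.07²; (x − 76.9)² + (y − 71.1)² = 162.19²; (x − 18.4)² + (y − 71.4)² = 138.76².
Subtracting the P equation from the Q and R equations removes the quadratic terms:
29.8 x + 221.4 y = -14496.87
-87.2 x + 222.0 y = -12977.91
Solving the 2×2 system: x ≈ -13.3, y ≈ -63.7 km.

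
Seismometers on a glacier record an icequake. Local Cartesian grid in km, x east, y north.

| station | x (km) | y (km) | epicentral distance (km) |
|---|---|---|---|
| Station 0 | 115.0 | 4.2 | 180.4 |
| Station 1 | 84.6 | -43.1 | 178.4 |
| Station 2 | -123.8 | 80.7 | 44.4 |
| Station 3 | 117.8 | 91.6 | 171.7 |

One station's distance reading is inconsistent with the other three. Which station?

Solve using three stations at a time. Using Station 0, Station 1, Station 3 (subtract circle equations pairwise → linear system) gives (x, y) ≈ (-52.5, 70.8).
Distances from that point to each station vs reported:
  Station 0: calculated 180.2 vs reported 180.4 → residual 0.2 km
  Station 1: calculated 178.2 vs reported 178.4 → residual 0.2 km
  Station 2: calculated 72.0 vs reported 44.4 → residual 27.6 km
  Station 3: calculated 171.5 vs reported 171.7 → residual 0.2 km
Station 0, Station 1, Station 3 are mutually consistent (residuals ≈ 0); Station 2 is off by 27.6 km.

Station 2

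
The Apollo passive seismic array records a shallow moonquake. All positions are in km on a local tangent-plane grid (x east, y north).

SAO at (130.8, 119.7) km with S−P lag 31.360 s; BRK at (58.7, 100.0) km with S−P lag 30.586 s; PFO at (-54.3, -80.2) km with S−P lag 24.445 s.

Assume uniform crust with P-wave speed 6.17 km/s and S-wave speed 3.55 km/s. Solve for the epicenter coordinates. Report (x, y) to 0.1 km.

Distance from S−P lag: d = Δt · v_P v_S / (v_P − v_S) = Δt · (6.17·3.55)/(6.17−3.55) ≈ 8.3601·Δt.
So d_SAO = 262.17, d_BRK = 255.70, d_PFO = 204.36 km.
Circle about each station: (x − 130.8)² + (y − 119.7)² = 262.17²; (x − 58.7)² + (y − 100.0)² = 255.70²; (x + 54.3)² + (y + 80.2)² = 204.36².
Subtracting pairs of circle equations eliminates x²+y² and gives linear equations (the radical axes):
-144.2 x − 39.4 y = -14640.42
-370.2 x − 399.8 y = 4913.90
Solving the 2×2 system: x ≈ 140.4, y ≈ -142.3 km.

x ≈ 140.4 km, y ≈ -142.3 km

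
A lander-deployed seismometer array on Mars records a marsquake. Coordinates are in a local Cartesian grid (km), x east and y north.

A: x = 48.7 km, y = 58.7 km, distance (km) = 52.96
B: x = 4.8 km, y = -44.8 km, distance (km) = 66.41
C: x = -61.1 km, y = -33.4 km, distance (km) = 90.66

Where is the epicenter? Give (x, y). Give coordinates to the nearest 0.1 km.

Circle about each station: (x − 48.7)² + (y − 58.7)² = 52.96²; (x − 4.8)² + (y + 44.8)² = 66.41²; (x + 61.1)² + (y + 33.4)² = 90.66².
Subtracting the A equation from the B and C equations removes the quadratic terms:
-87.8 x − 207.0 y = -5392.83
-219.6 x − 184.2 y = -6383.08
Solving the 2×2 system: x ≈ 11.2, y ≈ 21.3 km.
Check against A (with the unrounded x, y): √((x − 48.7)²+(y − 58.7)²) = 52.96 ≈ 52.96 km. ✓

11.2 km east, 21.3 km north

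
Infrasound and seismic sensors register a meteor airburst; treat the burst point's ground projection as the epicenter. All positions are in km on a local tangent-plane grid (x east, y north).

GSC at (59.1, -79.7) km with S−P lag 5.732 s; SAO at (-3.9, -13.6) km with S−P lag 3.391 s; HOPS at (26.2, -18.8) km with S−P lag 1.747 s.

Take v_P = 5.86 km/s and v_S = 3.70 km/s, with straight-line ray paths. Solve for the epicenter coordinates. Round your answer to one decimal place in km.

Distance from S−P lag: d = Δt · v_P v_S / (v_P − v_S) = Δt · (5.86·3.70)/(5.86−3.70) ≈ 10.0380·Δt.
So d_GSC = 57.54, d_SAO = 34.04, d_HOPS = 17.54 km.
Circle about each station: (x − 59.1)² + (y + 79.7)² = 57.54²; (x + 3.9)² + (y + 13.6)² = 34.04²; (x − 26.2)² + (y + 18.8)² = 17.54².
Subtracting the GSC equation from the SAO and HOPS equations removes the quadratic terms:
-126.0 x + 132.2 y = -7492.60
-65.8 x + 121.8 y = -5801.82
Solving the 2×2 system: x ≈ 21.9, y ≈ -35.8 km.
Check against GSC (with the unrounded x, y): √((x − 59.1)²+(y + 79.7)²) = 57.54 ≈ 57.54 km. ✓

(21.9, -35.8)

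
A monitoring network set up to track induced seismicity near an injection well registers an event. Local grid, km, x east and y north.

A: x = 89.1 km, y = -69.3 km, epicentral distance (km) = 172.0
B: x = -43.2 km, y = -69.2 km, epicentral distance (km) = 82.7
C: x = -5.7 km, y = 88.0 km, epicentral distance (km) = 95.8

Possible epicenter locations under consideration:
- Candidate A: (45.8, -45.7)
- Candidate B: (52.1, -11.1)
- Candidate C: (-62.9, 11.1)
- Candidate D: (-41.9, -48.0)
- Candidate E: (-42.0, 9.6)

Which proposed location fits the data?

For each candidate, compare |candidate − station| to the reported distance:
Candidate A: residuals A 122.7, B 9.4, C 47.5 → max 122.7 km
Candidate B: residuals A 103.0, B 28.9, C 18.9 → max 103.0 km
Candidate C: residuals A 0.0, B 0.0, C 0.0 → max 0.0 km
Candidate D: residuals A 39.3, B 61.5, C 44.9 → max 61.5 km
Candidate E: residuals A 19.0, B 3.9, C 9.4 → max 19.0 km
Only Candidate C has all residuals ≈ 0.

Candidate C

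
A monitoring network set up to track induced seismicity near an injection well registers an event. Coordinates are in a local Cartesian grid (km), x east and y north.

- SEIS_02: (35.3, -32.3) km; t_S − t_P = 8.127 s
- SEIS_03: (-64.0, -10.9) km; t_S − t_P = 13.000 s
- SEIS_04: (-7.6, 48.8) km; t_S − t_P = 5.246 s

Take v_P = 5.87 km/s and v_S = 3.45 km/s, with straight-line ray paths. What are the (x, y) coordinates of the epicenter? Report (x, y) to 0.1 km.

x ≈ 34.3 km, y ≈ 35.7 km

Distance from S−P lag: d = Δt · v_P v_S / (v_P − v_S) = Δt · (5.87·3.45)/(5.87−3.45) ≈ 8.3684·Δt.
So d_SEIS_02 = 68.01, d_SEIS_03 = 108.79, d_SEIS_04 = 43.90 km.
Circle about each station: (x − 35.3)² + (y + 32.3)² = 68.01²; (x + 64.0)² + (y + 10.9)² = 108.79²; (x + 7.6)² + (y − 48.8)² = 43.90².
Subtracting the SEIS_02 equation from the SEIS_03 and SEIS_04 equations removes the quadratic terms:
-198.6 x + 42.8 y = -5284.47
-85.8 x + 162.2 y = 2847.97
Solving the 2×2 system: x ≈ 34.3, y ≈ 35.7 km.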